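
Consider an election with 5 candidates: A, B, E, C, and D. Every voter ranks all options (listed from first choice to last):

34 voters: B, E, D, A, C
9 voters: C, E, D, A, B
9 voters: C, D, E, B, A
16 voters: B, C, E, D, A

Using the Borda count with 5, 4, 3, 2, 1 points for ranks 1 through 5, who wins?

A: 34·2 + 9·2 + 9·1 + 16·1 = 111
B: 34·5 + 9·1 + 9·2 + 16·5 = 277
E: 34·4 + 9·4 + 9·3 + 16·3 = 247
C: 34·1 + 9·5 + 9·5 + 16·4 = 188
D: 34·3 + 9·3 + 9·4 + 16·2 = 197
B has the highest Borda score (277).

B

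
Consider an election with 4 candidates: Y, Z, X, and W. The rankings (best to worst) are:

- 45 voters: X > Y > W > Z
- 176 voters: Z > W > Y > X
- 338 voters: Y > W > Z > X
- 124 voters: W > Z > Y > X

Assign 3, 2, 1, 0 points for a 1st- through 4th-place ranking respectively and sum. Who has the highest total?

Y: 45·2 + 176·1 + 338·3 + 124·1 = 1404
Z: 45·0 + 176·3 + 338·1 + 124·2 = 1114
X: 45·3 + 176·0 + 338·0 + 124·0 = 135
W: 45·1 + 176·2 + 338·2 + 124·3 = 1445
W has the highest Borda score (1445).

W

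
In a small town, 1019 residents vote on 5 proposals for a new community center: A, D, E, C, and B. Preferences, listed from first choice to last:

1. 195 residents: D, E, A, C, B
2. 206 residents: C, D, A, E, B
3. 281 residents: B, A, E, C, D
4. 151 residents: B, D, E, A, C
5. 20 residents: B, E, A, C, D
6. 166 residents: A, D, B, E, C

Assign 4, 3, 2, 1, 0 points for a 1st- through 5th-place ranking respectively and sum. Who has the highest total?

A

A: 195·2 + 206·2 + 281·3 + 151·1 + 20·2 + 166·4 = 2500
D: 195·4 + 206·3 + 281·0 + 151·3 + 20·0 + 166·3 = 2349
E: 195·3 + 206·1 + 281·2 + 151·2 + 20·3 + 166·1 = 1881
C: 195·1 + 206·4 + 281·1 + 151·0 + 20·1 + 166·0 = 1320
B: 195·0 + 206·0 + 281·4 + 151·4 + 20·4 + 166·2 = 2140
A has the highest Borda score (2500).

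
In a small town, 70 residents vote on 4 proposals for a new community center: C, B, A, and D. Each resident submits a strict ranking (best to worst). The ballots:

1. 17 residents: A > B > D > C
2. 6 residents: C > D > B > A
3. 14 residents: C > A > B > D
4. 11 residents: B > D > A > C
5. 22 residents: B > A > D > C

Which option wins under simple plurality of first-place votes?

B

First-place votes: C 20, B 33, A 17, D 0.
B has the most first-place votes.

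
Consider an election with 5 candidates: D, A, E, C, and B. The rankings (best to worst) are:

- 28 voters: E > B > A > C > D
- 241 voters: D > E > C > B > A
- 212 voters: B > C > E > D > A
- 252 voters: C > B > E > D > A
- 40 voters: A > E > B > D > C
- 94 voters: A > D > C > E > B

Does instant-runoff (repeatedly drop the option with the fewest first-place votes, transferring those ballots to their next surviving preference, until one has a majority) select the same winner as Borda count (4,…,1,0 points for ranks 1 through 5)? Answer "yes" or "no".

no

Instant-runoff — R1 D 241, A 134, E 28, C 252, B 212 (E out); R2 D 241, A 134, C 252, B 240 (A out); R3 D 335, C 252, B 280 (C out); R4 D 335, B 532 (B winner). Winner: B.
Borda — scores: D 1750, A 592, E 1977, C 2342, B 2009. Winner: C.
The two methods disagree.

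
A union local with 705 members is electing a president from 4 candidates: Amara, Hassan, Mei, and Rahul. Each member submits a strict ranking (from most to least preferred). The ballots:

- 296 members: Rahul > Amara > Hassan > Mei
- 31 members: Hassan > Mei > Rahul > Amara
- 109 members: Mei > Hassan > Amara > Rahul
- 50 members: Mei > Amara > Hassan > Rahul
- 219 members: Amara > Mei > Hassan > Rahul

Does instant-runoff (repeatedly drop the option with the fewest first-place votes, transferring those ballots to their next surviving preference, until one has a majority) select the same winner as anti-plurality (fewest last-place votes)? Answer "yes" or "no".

Instant-runoff — R1 Amara 219, Hassan 31, Mei 159, Rahul 296 (Hassan out); R2 Amara 219, Mei 190, Rahul 296 (Mei out); R3 Amara 378, Rahul 327 (Amara winner). Winner: Amara.
Anti-plurality — last-place votes: Amara 31, Hassan 0, Mei 296, Rahul 378. Winner: Hassan.
The two methods disagree.

no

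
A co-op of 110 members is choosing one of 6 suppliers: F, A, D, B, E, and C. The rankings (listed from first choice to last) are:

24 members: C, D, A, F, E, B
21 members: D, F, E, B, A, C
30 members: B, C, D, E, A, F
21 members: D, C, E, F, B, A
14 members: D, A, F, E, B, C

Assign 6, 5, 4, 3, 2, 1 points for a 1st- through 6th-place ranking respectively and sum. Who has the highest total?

F: 24·3 + 21·5 + 30·1 + 21·3 + 14·4 = 326
A: 24·4 + 21·2 + 30·2 + 21·1 + 14·5 = 289
D: 24·5 + 21·6 + 30·4 + 21·6 + 14·6 = 576
B: 24·1 + 21·3 + 30·6 + 21·2 + 14·2 = 337
E: 24·2 + 21·4 + 30·3 + 21·4 + 14·3 = 348
C: 24·6 + 21·1 + 30·5 + 21·5 + 14·1 = 434
D has the highest Borda score (576).

D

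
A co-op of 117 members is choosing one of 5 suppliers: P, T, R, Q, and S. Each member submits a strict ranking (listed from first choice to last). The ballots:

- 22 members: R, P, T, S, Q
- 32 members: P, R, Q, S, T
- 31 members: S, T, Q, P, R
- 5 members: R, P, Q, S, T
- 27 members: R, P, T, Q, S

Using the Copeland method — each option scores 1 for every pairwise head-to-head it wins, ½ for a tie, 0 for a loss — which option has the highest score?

P: beats T, R, Q, and S → score 4.
T: beats Q; loses to P, R, and S → score 1.
R: beats T, Q, and S; loses to P → score 3.
Q: beats S; loses to P, T, and R → score 1.
S: beats T; loses to P, R, and Q → score 1.
P has the best pairwise record.

P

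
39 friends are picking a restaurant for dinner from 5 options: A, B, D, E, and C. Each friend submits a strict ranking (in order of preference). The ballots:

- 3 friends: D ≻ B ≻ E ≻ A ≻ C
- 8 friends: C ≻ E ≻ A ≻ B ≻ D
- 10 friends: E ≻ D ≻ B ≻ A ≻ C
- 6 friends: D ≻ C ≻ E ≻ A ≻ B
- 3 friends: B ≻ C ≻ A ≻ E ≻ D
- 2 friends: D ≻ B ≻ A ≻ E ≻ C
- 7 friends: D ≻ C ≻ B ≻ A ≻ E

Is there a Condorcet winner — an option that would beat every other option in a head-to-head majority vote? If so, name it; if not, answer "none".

Checking pairwise contests:
B beats A 25–14.
D beats B 28–11.
E beats D 21–18.
C beats E 24–15.
D beats C 28–11.
Every option loses at least one head-to-head, so there is no Condorcet winner.

none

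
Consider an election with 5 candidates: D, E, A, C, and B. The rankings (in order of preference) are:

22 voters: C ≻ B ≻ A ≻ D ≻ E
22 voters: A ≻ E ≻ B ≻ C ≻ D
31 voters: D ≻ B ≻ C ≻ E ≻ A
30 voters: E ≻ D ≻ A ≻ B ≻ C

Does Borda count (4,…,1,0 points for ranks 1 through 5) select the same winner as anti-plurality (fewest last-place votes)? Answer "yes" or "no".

no

Borda — scores: D 236, E 217, A 192, C 172, B 233. Winner: D.
Anti-plurality — last-place votes: D 22, E 22, A 31, C 30, B 0. Winner: B.
The two methods disagree.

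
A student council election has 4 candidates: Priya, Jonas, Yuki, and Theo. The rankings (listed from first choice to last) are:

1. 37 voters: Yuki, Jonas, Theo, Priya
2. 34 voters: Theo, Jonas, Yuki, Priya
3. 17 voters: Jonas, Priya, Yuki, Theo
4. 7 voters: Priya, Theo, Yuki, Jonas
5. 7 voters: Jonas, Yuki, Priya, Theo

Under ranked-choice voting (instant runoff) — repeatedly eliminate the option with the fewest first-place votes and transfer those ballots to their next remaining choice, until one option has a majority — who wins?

Yuki

Round 1: Priya 7, Jonas 24, Yuki 37, Theo 34. Eliminate Priya.
Round 2: Jonas 24, Yuki 37, Theo 41. Eliminate Jonas.
Round 3: Yuki 61, Theo 41. Yuki has a majority.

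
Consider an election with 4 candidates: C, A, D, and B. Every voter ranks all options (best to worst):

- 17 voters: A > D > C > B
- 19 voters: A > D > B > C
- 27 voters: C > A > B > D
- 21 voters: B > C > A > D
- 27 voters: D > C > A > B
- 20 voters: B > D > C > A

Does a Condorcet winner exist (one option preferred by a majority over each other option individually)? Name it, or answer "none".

none

Checking pairwise contests:
D beats C 83–48.
C beats A 95–36.
A beats D 84–47.
C beats B 71–60.
Every option loses at least one head-to-head, so there is no Condorcet winner.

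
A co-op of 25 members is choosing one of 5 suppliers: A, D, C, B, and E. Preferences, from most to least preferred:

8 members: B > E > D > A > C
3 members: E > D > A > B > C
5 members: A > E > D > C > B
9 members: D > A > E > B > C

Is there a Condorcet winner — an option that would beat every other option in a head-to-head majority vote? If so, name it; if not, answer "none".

Checking pairwise contests:
D beats A 20–5.
E beats D 16–9.
A beats C 25–0.
A beats B 17–8.
A beats E 14–11.
Every option loses at least one head-to-head, so there is no Condorcet winner.

none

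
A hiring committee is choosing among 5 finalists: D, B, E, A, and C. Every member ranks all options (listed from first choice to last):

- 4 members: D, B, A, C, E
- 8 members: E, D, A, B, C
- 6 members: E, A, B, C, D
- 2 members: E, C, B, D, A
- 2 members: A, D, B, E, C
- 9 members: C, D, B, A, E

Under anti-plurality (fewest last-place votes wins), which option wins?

B

Last-place votes: D 6, B 0, E 13, A 2, C 10.
B is ranked last by the fewest voters, so B wins.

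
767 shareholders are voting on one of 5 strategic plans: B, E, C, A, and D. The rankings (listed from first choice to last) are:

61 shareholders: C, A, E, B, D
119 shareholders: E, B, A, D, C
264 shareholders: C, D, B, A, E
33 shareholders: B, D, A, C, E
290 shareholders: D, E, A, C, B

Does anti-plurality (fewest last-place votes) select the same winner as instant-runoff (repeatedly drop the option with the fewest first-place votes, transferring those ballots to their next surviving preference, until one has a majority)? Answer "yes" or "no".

Anti-plurality — last-place votes: B 290, E 297, C 119, A 0, D 61. Winner: A.
Instant-runoff — R1 B 33, E 119, C 325, A 0, D 290 (A out); R2 B 33, E 119, C 325, D 290 (B out); R3 E 119, C 325, D 323 (E out); R4 C 325, D 442 (D winner). Winner: D.
The two methods disagree.

no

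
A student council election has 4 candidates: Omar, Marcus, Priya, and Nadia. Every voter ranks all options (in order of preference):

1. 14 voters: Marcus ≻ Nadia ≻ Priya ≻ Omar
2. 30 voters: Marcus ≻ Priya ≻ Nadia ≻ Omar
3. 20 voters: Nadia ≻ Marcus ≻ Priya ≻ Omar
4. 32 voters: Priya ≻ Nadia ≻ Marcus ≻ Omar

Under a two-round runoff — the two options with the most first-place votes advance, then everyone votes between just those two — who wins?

Marcus

Round 1 first-place votes: Omar 0, Marcus 44, Priya 32, Nadia 20.
Marcus and Priya advance.
Runoff: Marcus is preferred to Priya by 64 voters; Priya by 32.
Marcus wins the runoff.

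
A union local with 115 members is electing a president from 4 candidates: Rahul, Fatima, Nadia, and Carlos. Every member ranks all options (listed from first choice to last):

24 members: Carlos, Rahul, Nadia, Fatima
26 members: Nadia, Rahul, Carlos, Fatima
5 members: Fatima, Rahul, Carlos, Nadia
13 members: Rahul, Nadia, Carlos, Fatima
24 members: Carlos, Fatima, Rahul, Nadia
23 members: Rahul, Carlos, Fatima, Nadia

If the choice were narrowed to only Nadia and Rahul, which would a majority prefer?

Voters preferring Nadia to Rahul: 26; preferring Rahul to Nadia: 89.
Rahul wins the head-to-head.

Rahul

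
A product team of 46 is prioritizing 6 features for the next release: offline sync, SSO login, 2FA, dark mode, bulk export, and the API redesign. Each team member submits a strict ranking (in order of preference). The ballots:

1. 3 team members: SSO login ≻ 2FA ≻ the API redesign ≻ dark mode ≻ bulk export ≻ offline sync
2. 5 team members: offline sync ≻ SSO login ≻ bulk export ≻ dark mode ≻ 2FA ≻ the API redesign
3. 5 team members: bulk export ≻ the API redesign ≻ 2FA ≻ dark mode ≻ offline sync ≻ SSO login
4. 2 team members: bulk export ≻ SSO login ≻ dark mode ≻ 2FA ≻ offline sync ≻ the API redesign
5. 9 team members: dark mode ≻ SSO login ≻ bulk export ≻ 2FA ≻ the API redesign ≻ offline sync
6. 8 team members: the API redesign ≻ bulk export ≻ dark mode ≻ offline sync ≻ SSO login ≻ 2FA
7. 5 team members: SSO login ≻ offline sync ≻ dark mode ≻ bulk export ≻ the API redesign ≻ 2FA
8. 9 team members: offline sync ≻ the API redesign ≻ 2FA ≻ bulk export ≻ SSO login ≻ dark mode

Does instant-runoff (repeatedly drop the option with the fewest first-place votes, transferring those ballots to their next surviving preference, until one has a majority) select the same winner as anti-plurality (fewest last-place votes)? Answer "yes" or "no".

Instant-runoff — R1 offline sync 14, SSO login 8, 2FA 0, dark mode 9, bulk export 7, the API redesign 8 (2FA out); R2 offline sync 14, SSO login 8, dark mode 9, bulk export 7, the API redesign 8 (bulk export out); R3 offline sync 14, SSO login 10, dark mode 9, the API redesign 13 (dark mode out); R4 offline sync 14, SSO login 19, the API redesign 13 (the API redesign out); R5 offline sync 27, SSO login 19 (offline sync winner). Winner: offline sync.
Anti-plurality — last-place votes: offline sync 12, SSO login 5, 2FA 13, dark mode 9, bulk export 0, the API redesign 7. Winner: bulk export.
The two methods disagree.

no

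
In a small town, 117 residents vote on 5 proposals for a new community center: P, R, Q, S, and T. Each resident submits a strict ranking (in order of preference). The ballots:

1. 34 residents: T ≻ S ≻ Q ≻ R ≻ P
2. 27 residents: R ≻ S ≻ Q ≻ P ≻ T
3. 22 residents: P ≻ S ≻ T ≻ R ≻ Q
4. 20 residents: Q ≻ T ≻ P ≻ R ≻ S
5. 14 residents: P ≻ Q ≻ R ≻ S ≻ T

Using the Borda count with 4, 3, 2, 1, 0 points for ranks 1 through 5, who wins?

P: 34·0 + 27·1 + 22·4 + 20·2 + 14·4 = 211
R: 34·1 + 27·4 + 22·1 + 20·1 + 14·2 = 212
Q: 34·2 + 27·2 + 22·0 + 20·4 + 14·3 = 244
S: 34·3 + 27·3 + 22·3 + 20·0 + 14·1 = 263
T: 34·4 + 27·0 + 22·2 + 20·3 + 14·0 = 240
S has the highest Borda score (263).

S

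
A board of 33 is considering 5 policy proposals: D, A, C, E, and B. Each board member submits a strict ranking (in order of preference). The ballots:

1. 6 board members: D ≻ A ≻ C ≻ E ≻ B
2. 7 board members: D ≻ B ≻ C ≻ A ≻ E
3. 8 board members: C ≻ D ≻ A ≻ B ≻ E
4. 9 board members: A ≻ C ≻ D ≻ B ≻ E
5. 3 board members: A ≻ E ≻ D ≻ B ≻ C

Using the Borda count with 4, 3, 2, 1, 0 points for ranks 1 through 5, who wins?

D: 6·4 + 7·4 + 8·3 + 9·2 + 3·2 = 100
A: 6·3 + 7·1 + 8·2 + 9·4 + 3·4 = 89
C: 6·2 + 7·2 + 8·4 + 9·3 + 3·0 = 85
E: 6·1 + 7·0 + 8·0 + 9·0 + 3·3 = 15
B: 6·0 + 7·3 + 8·1 + 9·1 + 3·1 = 41
D has the highest Borda score (100).

D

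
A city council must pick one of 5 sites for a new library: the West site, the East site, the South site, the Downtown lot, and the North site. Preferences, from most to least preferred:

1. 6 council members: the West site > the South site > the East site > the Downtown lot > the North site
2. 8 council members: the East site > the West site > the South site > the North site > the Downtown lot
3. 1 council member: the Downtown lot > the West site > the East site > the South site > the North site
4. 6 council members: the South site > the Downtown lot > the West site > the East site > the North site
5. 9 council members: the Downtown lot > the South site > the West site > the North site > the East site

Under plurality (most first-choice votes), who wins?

the Downtown lot

First-place votes: the West site 6, the East site 8, the South site 6, the Downtown lot 10, the North site 0.
the Downtown lot has the most first-place votes.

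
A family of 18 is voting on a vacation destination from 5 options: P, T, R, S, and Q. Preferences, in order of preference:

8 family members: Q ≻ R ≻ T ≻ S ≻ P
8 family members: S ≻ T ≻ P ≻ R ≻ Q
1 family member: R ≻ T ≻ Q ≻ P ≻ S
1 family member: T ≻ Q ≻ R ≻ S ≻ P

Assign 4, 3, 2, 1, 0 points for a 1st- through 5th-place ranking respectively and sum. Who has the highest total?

P: 8·0 + 8·2 + 1·1 + 1·0 = 17
T: 8·2 + 8·3 + 1·3 + 1·4 = 47
R: 8·3 + 8·1 + 1·4 + 1·2 = 38
S: 8·1 + 8·4 + 1·0 + 1·1 = 41
Q: 8·4 + 8·0 + 1·2 + 1·3 = 37
T has the highest Borda score (47).

T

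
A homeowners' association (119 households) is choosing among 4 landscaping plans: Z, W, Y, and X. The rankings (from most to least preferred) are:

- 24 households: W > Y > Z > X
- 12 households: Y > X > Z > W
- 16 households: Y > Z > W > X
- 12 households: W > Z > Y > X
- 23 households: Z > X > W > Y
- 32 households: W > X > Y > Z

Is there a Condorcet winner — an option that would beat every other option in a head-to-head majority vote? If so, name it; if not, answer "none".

W

W vs Z: 68–51 for W.
W vs Y: 91–28 for W.
W vs X: 84–35 for W.
W beats every other option head-to-head.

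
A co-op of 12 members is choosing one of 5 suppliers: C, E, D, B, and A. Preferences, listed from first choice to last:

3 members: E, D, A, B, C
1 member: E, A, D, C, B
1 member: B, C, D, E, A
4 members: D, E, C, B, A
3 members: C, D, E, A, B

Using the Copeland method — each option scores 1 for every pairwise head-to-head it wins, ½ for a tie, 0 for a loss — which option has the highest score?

C: beats B and A; loses to E and D → score 2.
E: beats C, B, and A; loses to D → score 3.
D: beats C, E, B, and A → score 4.
B: loses to C, E, D, and A → score 0.
A: beats B; loses to C, E, and D → score 1.
D has the best pairwise record.

D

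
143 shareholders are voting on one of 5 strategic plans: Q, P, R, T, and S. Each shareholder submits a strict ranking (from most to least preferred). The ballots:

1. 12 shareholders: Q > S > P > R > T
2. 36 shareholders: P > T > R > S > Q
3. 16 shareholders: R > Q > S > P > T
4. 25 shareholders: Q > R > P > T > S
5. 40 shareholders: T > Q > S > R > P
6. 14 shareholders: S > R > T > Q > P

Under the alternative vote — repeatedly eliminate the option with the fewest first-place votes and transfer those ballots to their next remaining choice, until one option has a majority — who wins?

T

Round 1: Q 37, P 36, R 16, T 40, S 14. Eliminate S.
Round 2: Q 37, P 36, R 30, T 40. Eliminate R.
Round 3: Q 53, P 36, T 54. Eliminate P.
Round 4: Q 53, T 90. T has a majority.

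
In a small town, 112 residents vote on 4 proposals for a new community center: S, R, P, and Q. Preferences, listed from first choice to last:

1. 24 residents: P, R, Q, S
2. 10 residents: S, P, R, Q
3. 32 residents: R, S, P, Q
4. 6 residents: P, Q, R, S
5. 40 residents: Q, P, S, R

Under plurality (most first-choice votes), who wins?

First-place votes: S 10, R 32, P 30, Q 40.
Q has the most first-place votes.

Q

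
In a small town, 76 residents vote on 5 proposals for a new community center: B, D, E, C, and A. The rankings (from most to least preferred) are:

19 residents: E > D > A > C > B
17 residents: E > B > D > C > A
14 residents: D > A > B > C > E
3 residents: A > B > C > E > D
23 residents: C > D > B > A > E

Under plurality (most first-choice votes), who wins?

E

First-place votes: B 0, D 14, E 36, C 23, A 3.
E has the most first-place votes.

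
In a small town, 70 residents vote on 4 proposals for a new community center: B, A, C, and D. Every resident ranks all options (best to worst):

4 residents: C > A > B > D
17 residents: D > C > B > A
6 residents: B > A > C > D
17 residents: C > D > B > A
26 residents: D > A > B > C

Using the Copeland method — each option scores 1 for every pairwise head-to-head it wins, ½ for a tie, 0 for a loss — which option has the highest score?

D

B: beats A; loses to C and D → score 1.
A: loses to B, C, and D → score 0.
C: beats B and A; loses to D → score 2.
D: beats B, A, and C → score 3.
D has the best pairwise record.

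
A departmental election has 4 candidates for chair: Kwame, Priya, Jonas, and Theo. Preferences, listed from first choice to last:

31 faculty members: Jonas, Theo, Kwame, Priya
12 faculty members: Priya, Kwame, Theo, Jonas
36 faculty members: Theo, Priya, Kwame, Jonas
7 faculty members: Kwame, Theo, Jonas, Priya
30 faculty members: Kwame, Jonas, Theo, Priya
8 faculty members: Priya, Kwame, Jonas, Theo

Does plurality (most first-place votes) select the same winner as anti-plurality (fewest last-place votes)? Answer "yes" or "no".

Plurality — first-place votes: Kwame 37, Priya 20, Jonas 31, Theo 36. Winner: Kwame.
Anti-plurality — last-place votes: Kwame 0, Priya 68, Jonas 48, Theo 8. Winner: Kwame.
The two methods agree.

yes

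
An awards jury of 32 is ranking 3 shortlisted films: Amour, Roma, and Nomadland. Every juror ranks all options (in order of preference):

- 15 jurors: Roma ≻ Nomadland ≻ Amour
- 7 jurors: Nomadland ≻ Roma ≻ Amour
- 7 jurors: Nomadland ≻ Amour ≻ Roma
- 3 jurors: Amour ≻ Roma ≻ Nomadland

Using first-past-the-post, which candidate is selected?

First-place votes: Amour 3, Roma 15, Nomadland 14.
Roma has the most first-place votes.

Roma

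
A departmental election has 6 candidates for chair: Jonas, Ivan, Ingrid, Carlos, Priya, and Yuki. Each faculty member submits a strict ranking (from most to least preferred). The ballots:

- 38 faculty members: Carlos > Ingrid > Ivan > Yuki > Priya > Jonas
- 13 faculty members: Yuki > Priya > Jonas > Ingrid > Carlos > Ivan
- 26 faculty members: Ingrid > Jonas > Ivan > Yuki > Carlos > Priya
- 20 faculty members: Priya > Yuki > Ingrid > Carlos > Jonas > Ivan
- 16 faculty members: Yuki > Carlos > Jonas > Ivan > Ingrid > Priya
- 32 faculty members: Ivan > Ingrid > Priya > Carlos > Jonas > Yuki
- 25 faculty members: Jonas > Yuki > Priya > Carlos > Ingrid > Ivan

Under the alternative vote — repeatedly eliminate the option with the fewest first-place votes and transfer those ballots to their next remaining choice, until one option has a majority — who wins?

Round 1: Jonas 25, Ivan 32, Ingrid 26, Carlos 38, Priya 20, Yuki 29. Eliminate Priya.
Round 2: Jonas 25, Ivan 32, Ingrid 26, Carlos 38, Yuki 49. Eliminate Jonas.
Round 3: Ivan 32, Ingrid 26, Carlos 38, Yuki 74. Eliminate Ingrid.
Round 4: Ivan 58, Carlos 38, Yuki 74. Eliminate Carlos.
Round 5: Ivan 96, Yuki 74. Ivan has a majority.

Ivan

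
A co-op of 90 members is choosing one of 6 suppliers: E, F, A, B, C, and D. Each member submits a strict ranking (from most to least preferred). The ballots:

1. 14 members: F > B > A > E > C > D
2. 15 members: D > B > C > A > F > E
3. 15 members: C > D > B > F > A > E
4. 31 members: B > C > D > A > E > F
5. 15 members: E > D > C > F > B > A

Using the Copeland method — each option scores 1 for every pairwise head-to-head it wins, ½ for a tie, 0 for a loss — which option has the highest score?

E: beats F; loses to A, B, C, and D → score 1.
F: loses to E, A, B, C, and D → score 0.
A: beats E and F; loses to B, C, and D → score 2.
B: beats E, F, A, and C; ties D → score 4.5.
C: beats E, F, A, and D; loses to B → score 4.
D: beats E, F, and A; ties B; loses to C → score 3.5.
B has the best pairwise record.

B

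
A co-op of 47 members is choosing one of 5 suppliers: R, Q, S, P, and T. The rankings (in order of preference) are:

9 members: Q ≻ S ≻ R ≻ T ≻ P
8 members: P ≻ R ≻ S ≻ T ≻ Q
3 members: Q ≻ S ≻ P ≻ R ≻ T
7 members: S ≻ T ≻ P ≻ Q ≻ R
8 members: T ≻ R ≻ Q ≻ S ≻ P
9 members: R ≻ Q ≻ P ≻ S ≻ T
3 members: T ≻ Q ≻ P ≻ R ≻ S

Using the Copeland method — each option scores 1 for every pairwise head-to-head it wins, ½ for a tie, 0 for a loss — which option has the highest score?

R: beats Q, S, P, and T → score 4.
Q: beats S and P; loses to R and T → score 2.
S: beats P and T; loses to R and Q → score 2.
P: loses to R, Q, S, and T → score 0.
T: beats Q and P; loses to R and S → score 2.
R has the best pairwise record.

R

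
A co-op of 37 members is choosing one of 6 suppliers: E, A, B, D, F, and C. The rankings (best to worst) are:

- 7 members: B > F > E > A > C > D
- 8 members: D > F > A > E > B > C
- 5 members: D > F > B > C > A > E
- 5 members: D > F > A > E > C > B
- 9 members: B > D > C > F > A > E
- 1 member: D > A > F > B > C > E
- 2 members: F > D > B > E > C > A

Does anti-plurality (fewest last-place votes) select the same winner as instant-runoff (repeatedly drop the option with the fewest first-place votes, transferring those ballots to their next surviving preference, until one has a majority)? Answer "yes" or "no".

no

Anti-plurality — last-place votes: E 15, A 2, B 5, D 7, F 0, C 8. Winner: F.
Instant-runoff — R1 E 0, A 0, B 16, D 19, F 2, C 0 (D winner). Winner: D.
The two methods disagree.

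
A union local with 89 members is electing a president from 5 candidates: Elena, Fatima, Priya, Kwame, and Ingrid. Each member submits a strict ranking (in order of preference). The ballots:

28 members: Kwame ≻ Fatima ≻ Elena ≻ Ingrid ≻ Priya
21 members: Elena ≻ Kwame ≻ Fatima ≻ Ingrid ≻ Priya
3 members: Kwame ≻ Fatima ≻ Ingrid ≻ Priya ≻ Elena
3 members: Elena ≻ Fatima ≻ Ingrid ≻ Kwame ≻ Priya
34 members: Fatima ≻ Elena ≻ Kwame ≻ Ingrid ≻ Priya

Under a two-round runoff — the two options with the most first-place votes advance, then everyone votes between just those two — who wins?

Round 1 first-place votes: Elena 24, Fatima 34, Priya 0, Kwame 31, Ingrid 0.
Fatima and Kwame advance.
Runoff: Fatima is preferred to Kwame by 37 voters; Kwame by 52.
Kwame wins the runoff.

Kwame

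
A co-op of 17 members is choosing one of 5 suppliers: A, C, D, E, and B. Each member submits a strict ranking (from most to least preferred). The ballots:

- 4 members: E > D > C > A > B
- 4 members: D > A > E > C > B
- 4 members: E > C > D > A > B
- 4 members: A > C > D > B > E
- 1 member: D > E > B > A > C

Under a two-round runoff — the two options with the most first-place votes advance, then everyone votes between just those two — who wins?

D

Round 1 first-place votes: A 4, C 0, D 5, E 8, B 0.
E and D advance.
Runoff: E is preferred to D by 8 voters; D by 9.
D wins the runoff.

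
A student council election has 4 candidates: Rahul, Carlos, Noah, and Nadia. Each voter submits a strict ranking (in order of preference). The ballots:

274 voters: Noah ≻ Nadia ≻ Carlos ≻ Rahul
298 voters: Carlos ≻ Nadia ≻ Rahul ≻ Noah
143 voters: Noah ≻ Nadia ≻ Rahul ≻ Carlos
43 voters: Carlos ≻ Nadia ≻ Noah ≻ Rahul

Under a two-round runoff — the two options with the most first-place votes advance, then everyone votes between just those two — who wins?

Round 1 first-place votes: Rahul 0, Carlos 341, Noah 417, Nadia 0.
Noah and Carlos advance.
Runoff: Noah is preferred to Carlos by 417 voters; Carlos by 341.
Noah wins the runoff.

Noah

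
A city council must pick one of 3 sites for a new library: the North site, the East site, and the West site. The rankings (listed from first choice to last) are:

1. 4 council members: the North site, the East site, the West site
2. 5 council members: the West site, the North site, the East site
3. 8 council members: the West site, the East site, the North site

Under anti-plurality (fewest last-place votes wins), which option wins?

Last-place votes: the North site 8, the East site 5, the West site 4.
the West site is ranked last by the fewest voters, so the West site wins.

the West site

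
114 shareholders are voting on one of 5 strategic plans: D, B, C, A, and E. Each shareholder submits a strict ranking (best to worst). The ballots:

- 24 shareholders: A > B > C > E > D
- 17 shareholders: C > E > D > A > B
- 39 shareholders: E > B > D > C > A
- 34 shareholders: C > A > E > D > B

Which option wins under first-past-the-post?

First-place votes: D 0, B 0, C 51, A 24, E 39.
C has the most first-place votes.

C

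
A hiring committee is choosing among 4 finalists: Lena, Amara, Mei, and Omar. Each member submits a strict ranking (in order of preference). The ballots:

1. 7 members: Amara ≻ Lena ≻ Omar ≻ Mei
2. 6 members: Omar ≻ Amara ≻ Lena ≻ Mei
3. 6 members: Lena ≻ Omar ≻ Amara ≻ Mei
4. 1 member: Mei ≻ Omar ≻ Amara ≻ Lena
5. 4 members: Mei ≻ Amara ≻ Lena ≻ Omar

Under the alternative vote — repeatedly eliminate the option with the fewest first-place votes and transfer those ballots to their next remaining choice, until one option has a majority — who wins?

Omar

Round 1: Lena 6, Amara 7, Mei 5, Omar 6. Eliminate Mei.
Round 2: Lena 6, Amara 11, Omar 7. Eliminate Lena.
Round 3: Amara 11, Omar 13. Omar has a majority.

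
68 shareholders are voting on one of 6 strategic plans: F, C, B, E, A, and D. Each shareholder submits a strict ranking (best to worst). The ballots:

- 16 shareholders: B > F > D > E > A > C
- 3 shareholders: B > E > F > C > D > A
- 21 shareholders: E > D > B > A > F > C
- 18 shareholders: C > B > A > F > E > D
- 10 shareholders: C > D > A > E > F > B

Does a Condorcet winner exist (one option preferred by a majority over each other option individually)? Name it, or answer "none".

B

B vs F: 58–10 for B.
B vs C: 40–28 for B.
B vs E: 37–31 for B.
B vs A: 58–10 for B.
B vs D: 37–31 for B.
B beats every other option head-to-head.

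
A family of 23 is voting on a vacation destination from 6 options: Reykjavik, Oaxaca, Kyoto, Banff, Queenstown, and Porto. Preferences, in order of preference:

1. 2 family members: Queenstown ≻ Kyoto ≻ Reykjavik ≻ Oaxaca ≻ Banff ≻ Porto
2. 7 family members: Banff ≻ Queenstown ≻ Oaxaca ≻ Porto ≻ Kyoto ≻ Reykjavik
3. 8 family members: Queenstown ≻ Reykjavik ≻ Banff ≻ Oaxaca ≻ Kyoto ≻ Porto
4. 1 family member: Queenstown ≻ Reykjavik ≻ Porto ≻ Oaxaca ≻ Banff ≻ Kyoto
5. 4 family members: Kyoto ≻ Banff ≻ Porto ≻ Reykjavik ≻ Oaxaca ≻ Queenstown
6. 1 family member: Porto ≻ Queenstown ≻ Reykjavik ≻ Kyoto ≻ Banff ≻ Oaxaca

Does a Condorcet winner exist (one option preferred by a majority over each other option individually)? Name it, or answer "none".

Queenstown vs Reykjavik: 19–4 for Queenstown.
Queenstown vs Oaxaca: 19–4 for Queenstown.
Queenstown vs Kyoto: 19–4 for Queenstown.
Queenstown vs Banff: 12–11 for Queenstown.
Queenstown vs Porto: 18–5 for Queenstown.
Queenstown beats every other option head-to-head.

Queenstown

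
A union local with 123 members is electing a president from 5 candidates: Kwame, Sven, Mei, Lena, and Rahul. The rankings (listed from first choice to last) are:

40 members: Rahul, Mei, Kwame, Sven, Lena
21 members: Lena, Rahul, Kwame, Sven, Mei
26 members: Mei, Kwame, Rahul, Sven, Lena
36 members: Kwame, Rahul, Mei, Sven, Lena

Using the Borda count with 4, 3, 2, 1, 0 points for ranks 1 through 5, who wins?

Rahul

Kwame: 40·2 + 21·2 + 26·3 + 36·4 = 344
Sven: 40·1 + 21·1 + 26·1 + 36·1 = 123
Mei: 40·3 + 21·0 + 26·4 + 36·2 = 296
Lena: 40·0 + 21·4 + 26·0 + 36·0 = 84
Rahul: 40·4 + 21·3 + 26·2 + 36·3 = 383
Rahul has the highest Borda score (383).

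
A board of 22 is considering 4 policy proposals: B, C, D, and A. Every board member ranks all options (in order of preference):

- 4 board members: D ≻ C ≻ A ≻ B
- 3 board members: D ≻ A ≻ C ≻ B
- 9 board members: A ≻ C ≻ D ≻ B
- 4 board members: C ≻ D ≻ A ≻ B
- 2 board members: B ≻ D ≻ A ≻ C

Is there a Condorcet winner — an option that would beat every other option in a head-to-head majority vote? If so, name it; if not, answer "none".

none

Checking pairwise contests:
C beats B 20–2.
A beats C 14–8.
C beats D 13–9.
D beats A 13–9.
Every option loses at least one head-to-head, so there is no Condorcet winner.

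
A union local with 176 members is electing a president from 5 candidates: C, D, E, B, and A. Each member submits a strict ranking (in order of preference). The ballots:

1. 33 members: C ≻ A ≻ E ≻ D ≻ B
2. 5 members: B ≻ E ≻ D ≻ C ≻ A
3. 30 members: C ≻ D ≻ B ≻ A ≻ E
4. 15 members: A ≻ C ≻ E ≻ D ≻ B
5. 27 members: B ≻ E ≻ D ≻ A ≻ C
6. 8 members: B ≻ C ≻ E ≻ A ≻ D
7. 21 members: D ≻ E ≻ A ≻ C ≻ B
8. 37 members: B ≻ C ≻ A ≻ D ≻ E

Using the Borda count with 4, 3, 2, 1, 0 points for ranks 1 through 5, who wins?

C

C: 33·4 + 5·1 + 30·4 + 15·3 + 27·0 + 8·3 + 21·1 + 37·3 = 458
D: 33·1 + 5·2 + 30·3 + 15·1 + 27·2 + 8·0 + 21·4 + 37·1 = 323
E: 33·2 + 5·3 + 30·0 + 15·2 + 27·3 + 8·2 + 21·3 + 37·0 = 271
B: 33·0 + 5·4 + 30·2 + 15·0 + 27·4 + 8·4 + 21·0 + 37·4 = 368
A: 33·3 + 5·0 + 30·1 + 15·4 + 27·1 + 8·1 + 21·2 + 37·2 = 340
C has the highest Borda score (458).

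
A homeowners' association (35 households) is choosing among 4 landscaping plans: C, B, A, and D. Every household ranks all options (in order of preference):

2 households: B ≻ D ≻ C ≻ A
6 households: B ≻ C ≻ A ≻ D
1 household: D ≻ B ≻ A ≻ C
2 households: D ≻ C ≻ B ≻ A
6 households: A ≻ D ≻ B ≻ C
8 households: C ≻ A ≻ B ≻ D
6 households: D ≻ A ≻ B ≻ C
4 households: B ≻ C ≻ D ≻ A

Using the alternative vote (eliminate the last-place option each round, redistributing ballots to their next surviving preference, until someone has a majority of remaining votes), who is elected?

B

Round 1: C 8, B 12, A 6, D 9. Eliminate A.
Round 2: C 8, B 12, D 15. Eliminate C.
Round 3: B 20, D 15. B has a majority.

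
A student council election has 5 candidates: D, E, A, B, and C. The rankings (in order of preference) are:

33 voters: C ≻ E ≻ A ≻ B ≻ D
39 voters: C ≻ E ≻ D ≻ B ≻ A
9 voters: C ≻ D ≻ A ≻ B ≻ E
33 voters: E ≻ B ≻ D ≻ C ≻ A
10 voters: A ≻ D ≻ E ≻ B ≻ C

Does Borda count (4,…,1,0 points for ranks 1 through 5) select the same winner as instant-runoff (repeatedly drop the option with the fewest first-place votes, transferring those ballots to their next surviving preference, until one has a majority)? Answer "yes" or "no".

no

Borda — scores: D 201, E 368, A 124, B 190, C 357. Winner: E.
Instant-runoff — R1 D 0, E 33, A 10, B 0, C 81 (C winner). Winner: C.
The two methods disagree.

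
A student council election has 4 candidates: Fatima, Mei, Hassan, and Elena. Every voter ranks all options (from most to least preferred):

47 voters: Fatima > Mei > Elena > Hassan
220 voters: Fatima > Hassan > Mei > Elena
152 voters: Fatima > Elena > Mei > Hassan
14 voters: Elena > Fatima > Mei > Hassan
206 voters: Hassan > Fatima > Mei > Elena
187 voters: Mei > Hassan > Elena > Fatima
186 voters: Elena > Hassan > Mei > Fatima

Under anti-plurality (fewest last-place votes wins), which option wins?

Mei

Last-place votes: Fatima 373, Mei 0, Hassan 213, Elena 426.
Mei is ranked last by the fewest voters, so Mei wins.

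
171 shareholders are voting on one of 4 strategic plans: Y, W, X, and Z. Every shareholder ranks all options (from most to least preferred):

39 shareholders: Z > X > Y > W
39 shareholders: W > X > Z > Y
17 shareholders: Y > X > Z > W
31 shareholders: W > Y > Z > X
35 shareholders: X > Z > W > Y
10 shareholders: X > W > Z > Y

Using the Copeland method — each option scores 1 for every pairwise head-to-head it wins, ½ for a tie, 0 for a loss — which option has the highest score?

Y: loses to W, X, and Z → score 0.
W: beats Y; loses to X and Z → score 1.
X: beats Y, W, and Z → score 3.
Z: beats Y and W; loses to X → score 2.
X has the best pairwise record.

X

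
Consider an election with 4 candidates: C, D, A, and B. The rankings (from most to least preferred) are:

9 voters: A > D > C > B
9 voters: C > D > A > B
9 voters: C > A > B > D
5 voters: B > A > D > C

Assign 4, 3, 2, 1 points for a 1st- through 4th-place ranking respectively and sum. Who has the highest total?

C: 9·2 + 9·4 + 9·4 + 5·1 = 95
D: 9·3 + 9·3 + 9·1 + 5·2 = 73
A: 9·4 + 9·2 + 9·3 + 5·3 = 96
B: 9·1 + 9·1 + 9·2 + 5·4 = 56
A has the highest Borda score (96).

A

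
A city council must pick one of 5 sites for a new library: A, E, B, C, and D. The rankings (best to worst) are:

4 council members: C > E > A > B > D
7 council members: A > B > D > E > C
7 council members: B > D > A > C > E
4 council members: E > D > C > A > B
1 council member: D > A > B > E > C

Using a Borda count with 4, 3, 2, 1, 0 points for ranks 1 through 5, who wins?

A: 4·2 + 7·4 + 7·2 + 4·1 + 1·3 = 57
E: 4·3 + 7·1 + 7·0 + 4·4 + 1·1 = 36
B: 4·1 + 7·3 + 7·4 + 4·0 + 1·2 = 55
C: 4·4 + 7·0 + 7·1 + 4·2 + 1·0 = 31
D: 4·0 + 7·2 + 7·3 + 4·3 + 1·4 = 51
A has the highest Borda score (57).

A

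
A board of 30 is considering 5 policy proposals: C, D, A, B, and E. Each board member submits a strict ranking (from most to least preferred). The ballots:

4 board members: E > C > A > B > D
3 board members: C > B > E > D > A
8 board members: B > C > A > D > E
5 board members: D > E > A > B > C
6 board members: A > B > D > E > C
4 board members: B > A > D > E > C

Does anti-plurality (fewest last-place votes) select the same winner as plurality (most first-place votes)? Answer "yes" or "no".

Anti-plurality — last-place votes: C 15, D 4, A 3, B 0, E 8. Winner: B.
Plurality — first-place votes: C 3, D 5, A 6, B 12, E 4. Winner: B.
The two methods agree.

yes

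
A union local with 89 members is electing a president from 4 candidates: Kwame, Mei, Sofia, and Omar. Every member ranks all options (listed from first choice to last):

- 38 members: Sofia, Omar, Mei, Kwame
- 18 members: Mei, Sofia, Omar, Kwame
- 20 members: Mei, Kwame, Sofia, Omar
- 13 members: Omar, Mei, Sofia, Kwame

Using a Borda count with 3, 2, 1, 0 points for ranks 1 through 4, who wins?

Kwame: 38·0 + 18·0 + 20·2 + 13·0 = 40
Mei: 38·1 + 18·3 + 20·3 + 13·2 = 178
Sofia: 38·3 + 18·2 + 20·1 + 13·1 = 183
Omar: 38·2 + 18·1 + 20·0 + 13·3 = 133
Sofia has the highest Borda score (183).

Sofia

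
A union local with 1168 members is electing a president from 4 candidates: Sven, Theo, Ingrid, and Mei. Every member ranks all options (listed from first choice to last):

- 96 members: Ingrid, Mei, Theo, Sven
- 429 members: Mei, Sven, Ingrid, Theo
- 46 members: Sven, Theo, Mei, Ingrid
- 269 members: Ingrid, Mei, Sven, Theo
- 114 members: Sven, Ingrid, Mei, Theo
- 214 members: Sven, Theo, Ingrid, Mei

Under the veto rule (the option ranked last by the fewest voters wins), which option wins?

Last-place votes: Sven 96, Theo 812, Ingrid 46, Mei 214.
Ingrid is ranked last by the fewest voters, so Ingrid wins.

Ingrid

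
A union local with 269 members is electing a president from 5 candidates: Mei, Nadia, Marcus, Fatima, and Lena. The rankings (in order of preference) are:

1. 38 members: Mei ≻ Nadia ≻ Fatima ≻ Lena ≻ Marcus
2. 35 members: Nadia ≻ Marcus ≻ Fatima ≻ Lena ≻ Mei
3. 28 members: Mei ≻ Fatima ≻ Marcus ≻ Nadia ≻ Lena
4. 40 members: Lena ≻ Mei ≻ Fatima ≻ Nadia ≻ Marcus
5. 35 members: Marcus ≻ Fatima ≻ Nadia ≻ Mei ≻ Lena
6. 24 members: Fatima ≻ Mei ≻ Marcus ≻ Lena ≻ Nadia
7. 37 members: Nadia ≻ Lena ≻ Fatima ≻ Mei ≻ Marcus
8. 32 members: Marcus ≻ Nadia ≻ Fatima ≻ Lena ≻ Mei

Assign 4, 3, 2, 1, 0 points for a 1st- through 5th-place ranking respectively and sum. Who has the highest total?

Mei: 38·4 + 35·0 + 28·4 + 40·3 + 35·1 + 24·3 + 37·1 + 32·0 = 528
Nadia: 38·3 + 35·4 + 28·1 + 40·1 + 35·2 + 24·0 + 37·4 + 32·3 = 636
Marcus: 38·0 + 35·3 + 28·2 + 40·0 + 35·4 + 24·2 + 37·0 + 32·4 = 477
Fatima: 38·2 + 35·2 + 28·3 + 40·2 + 35·3 + 24·4 + 37·2 + 32·2 = 649
Lena: 38·1 + 35·1 + 28·0 + 40·4 + 35·0 + 24·1 + 37·3 + 32·1 = 400
Fatima has the highest Borda score (649).

Fatima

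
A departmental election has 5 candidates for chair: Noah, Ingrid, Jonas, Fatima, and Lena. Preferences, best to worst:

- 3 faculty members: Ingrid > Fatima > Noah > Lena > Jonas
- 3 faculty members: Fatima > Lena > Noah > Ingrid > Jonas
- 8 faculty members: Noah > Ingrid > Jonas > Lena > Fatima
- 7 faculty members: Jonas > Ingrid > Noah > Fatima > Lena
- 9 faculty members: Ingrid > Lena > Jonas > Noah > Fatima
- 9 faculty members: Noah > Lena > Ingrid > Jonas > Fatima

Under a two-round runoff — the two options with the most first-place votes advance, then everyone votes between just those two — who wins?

Round 1 first-place votes: Noah 17, Ingrid 12, Jonas 7, Fatima 3, Lena 0.
Noah and Ingrid advance.
Runoff: Noah is preferred to Ingrid by 20 voters; Ingrid by 19.
Noah wins the runoff.

Noah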